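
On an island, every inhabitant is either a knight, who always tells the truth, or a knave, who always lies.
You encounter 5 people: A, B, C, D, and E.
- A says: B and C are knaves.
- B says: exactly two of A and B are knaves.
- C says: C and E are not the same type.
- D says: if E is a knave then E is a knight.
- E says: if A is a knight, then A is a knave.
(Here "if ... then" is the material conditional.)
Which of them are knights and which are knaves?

A is a knight, B is a knave, C is a knave, D is a knave, and E is a knave.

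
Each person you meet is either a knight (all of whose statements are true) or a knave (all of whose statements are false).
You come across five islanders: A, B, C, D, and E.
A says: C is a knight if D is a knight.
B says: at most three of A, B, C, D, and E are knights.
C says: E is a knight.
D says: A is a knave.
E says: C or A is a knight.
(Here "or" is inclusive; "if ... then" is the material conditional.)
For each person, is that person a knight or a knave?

A is a knave, B is a knight, C is a knave, D is a knight, and E is a knave.

A is a knave, and the claim "C is a knight if D is a knight" is indeed False.
As a knight, B's statement "at most three of A, B, C, D, and E are knights" should be True; it is.
C is a knave, so "E is a knight" must be False — and it is.
As a knight, D's statement "A is a knave" should be True; it is.
As a knave, E's statement "C or A is a knight" should be False; it is.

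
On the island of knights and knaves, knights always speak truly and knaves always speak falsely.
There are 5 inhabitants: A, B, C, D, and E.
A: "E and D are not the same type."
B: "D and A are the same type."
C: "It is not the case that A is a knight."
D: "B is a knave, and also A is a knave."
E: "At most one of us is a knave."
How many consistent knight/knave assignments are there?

1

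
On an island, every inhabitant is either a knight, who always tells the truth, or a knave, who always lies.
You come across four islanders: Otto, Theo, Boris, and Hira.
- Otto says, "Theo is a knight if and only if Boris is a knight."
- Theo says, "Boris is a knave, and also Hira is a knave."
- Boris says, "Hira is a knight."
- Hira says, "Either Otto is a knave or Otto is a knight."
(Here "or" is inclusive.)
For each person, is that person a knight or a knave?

Otto is a knave; "Theo is a knight if and only if Boris is a knight" is False, as required.
Since Theo is a knave, "Boris is a knave, and also Hira is a knave" needs to be False, which holds.
Boris is a knight, and the claim "Hira is a knight" is indeed true.
Hira is a knight, so "either Otto is a knave or Otto is a knight" must be true — and it is.

Otto is a knave, Theo is a knave, Boris is a knight, and Hira is a knight.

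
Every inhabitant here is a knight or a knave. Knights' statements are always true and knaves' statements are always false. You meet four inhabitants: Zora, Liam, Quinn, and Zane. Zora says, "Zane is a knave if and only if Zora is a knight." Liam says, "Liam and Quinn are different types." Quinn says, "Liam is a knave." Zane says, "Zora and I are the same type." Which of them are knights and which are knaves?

Zora is a knight, Liam is a knight, Quinn is a knave, and Zane is a knave.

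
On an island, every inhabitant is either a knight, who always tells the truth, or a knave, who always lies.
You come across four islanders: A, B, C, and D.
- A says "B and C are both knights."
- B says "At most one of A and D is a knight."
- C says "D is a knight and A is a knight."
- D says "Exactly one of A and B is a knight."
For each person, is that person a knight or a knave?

A is a knave, B is a knight, C is a knave, and D is a knight.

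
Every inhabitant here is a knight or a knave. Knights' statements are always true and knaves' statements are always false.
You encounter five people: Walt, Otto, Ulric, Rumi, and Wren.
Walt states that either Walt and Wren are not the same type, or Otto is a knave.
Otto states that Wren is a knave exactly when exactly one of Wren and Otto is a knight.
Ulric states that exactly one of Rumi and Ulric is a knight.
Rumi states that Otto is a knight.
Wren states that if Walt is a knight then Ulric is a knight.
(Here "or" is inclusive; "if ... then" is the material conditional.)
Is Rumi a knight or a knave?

Rumi is a knave.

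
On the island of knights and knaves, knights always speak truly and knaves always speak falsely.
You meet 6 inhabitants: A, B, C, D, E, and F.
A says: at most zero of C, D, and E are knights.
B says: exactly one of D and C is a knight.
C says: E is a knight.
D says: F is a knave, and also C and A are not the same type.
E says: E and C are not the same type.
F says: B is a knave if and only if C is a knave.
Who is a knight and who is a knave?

A is a knight, B is a knave, C is a knave, D is a knave, E is a knave, and F is a knight.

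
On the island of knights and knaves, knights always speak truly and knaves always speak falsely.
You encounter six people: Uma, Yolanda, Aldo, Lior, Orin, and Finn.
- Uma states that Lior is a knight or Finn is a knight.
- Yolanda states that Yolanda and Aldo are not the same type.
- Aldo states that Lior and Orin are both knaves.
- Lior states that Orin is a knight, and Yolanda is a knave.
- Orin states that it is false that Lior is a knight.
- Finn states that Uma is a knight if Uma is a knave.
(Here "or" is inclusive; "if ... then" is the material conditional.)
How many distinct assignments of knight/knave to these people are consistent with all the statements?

Consistent assignments:
  Uma=knight, Yolanda=knight, Aldo=knave, Lior=knave, Orin=knight, Finn=knight
  Uma=knave, Yolanda=knight, Aldo=knave, Lior=knave, Orin=knight, Finn=knave

2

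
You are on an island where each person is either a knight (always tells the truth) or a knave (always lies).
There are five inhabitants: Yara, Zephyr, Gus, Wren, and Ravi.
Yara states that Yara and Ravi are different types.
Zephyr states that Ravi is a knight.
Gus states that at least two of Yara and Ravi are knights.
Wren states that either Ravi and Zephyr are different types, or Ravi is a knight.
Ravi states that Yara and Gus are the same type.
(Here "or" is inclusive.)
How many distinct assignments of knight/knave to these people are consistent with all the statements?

1

Consistent assignments:
  Yara=knight, Zephyr=knave, Gus=knave, Wren=knave, Ravi=knave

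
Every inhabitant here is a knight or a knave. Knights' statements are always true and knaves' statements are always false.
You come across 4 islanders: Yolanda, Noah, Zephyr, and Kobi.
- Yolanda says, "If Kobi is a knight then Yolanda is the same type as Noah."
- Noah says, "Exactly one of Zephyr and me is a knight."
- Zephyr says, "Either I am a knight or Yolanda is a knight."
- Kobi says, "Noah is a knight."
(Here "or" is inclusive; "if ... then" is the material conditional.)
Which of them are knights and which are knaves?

Suppose Yolanda is a knight. Then Yolanda's statement "if Kobi is a knight then Yolanda is the same type as Noah" would have to be true. Checking the 8 ways to assign the others, none is consistent with every speaker.
(For instance, with Noah=knight, Zephyr=knave, Kobi=knight, Zephyr's claim "either I am a knight or Yolanda is a knight" comes out true where it would need to be false.)
So Yolanda must be a knave, making "if Kobi is a knight then Yolanda is the same type as Noah" false. Taking Yolanda=knave, Noah=knight, Zephyr=knave, Kobi=knight, each remaining statement checks out:
  Noah (knight): "exactly one of Zephyr and me is a knight" — true. ✓
  Zephyr (knave): "either I am a knight or Yolanda is a knight" — false. ✓
  Kobi (knight): "Noah is a knight" — true. ✓
This is the unique consistent assignment.

Yolanda is a knave, Noah is a knight, Zephyr is a knave, and Kobi is a knight.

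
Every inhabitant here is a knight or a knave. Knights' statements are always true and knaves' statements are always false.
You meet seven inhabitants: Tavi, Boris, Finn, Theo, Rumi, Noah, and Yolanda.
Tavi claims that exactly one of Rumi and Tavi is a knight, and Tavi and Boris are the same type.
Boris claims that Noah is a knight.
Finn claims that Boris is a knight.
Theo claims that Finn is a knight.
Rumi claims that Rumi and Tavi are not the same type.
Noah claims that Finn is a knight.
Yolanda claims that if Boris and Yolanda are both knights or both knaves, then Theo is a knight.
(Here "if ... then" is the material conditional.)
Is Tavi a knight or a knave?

Tavi is a knave.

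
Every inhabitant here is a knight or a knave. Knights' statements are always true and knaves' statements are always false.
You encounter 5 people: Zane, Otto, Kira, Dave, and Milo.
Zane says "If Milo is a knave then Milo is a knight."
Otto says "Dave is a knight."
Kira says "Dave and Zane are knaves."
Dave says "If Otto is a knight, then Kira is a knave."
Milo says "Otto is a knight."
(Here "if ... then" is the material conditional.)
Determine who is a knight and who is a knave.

Knights: Zane, Otto, Dave, and Milo. Knaves: Kira.

Zane is a knight, so "if Milo is a knave then Milo is a knight" must be true — and it is.
Otto is a knight; "Dave is a knight" is true, as required.
Kira is a knave, so "Dave and Zane are knaves" must be false — and it is.
Dave is a knight, and the claim "if Otto is a knight, then Kira is a knave" is indeed true.
Milo is a knight, and the claim "Otto is a knight" is indeed true.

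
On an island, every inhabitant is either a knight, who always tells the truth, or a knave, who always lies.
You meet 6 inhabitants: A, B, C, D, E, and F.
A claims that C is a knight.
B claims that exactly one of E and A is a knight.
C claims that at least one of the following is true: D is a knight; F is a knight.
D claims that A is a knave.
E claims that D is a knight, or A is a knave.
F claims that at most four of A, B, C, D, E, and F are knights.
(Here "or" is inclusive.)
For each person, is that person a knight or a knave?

A is a knight, B is a knight, C is a knight, D is a knave, E is a knave, and F is a knight.

A is a knight, so "C is a knight" must be true — and it is.
B is a knight; "exactly one of E and A is a knight" is true, as required.
C is a knight, so "at least one of the following is true: D is a knight; F is a knight" must be true — and it is.
D (knave): "A is a knave" — False. ✓
E is a knave, and the claim "D is a knight, or A is a knave" is indeed False.
As a knight, F's statement "at most four of A, B, C, D, E, and F are knights" should be true; it is.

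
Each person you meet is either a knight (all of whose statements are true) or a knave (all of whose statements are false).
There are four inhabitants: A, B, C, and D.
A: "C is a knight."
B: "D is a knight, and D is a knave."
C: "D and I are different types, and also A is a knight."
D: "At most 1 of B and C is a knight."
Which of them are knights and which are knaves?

As a knave, A's statement "C is a knight" should be False; it is.
B is a knave, and the claim "D is a knight, and D is a knave" is indeed False.
C is a knave; "D and I are different types, and also A is a knight" is False, as required.
D (knight): "at most 1 of B and C is a knight" — true. ✓

A is a knave, B is a knave, C is a knave, and D is a knight.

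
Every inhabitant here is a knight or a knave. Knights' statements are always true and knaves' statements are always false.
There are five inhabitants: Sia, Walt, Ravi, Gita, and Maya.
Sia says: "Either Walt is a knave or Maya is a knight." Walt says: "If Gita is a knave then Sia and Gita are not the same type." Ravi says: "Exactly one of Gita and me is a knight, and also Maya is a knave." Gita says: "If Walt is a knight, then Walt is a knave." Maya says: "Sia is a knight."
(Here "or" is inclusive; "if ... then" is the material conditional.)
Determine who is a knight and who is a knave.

Since Sia is a knight, "either Walt is a knave or Maya is a knight" needs to be true, which holds.
As a knight, Walt's statement "if Gita is a knave then Sia and Gita are not the same type" should be true; it is.
Ravi is a knave, and the claim "exactly one of Gita and me is a knight, and also Maya is a knave" is indeed false.
Gita (knave): "if Walt is a knight, then Walt is a knave" — false. ✓
Maya (knight): "Sia is a knight" — true. ✓

Sia is a knight, Walt is a knight, Ravi is a knave, Gita is a knave, and Maya is a knight.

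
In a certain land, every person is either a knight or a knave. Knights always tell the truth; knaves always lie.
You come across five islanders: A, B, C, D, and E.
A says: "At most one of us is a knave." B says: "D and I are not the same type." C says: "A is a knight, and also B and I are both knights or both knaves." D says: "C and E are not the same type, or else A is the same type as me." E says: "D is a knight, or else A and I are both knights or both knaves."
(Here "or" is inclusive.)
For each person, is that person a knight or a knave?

Suppose A is a knave. Then A's statement "at most one of us is a knave" would have to be false. Checking the 16 ways to assign the others, none is consistent with every speaker.
(For instance, with B=knight, C=knight, D=knave, E=knight, C's claim "A is a knight, and also B and I are both knights or both knaves" comes out false where it would need to be true.)
So A must be a knight, making "at most one of us is a knave" true. Taking A=knight, B=knight, C=knight, D=knave, E=knight, each remaining statement checks out:
  B (knight): "D and I are not the same type" — true. ✓
  C (knight): "A is a knight, and also B and I are both knights or both knaves" — true. ✓
  D (knave): "C and E are not the same type, or else A is the same type as me" — false. ✓
  E (knight): "D is a knight, or else A and I are both knights or both knaves" — true. ✓
This is the unique consistent assignment.

Knights: A, B, C, and E. Knaves: D.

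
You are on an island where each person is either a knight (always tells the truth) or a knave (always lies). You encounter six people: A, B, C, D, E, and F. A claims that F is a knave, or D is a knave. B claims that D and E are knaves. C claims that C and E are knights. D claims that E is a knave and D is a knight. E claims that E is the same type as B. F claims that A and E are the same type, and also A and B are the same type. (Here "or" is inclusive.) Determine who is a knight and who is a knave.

A is a knight, so "F is a knave, or D is a knave" must be True — and it is.
B (knight): "D and E are knaves" — True. ✓
C is a knave, so "C and E are knights" must be False — and it is.
D is a knave, so "E is a knave and D is a knight" must be False — and it is.
E is a knave, and the claim "E is the same type as B" is indeed False.
F is a knave, so "A and E are the same type, and also A and B are the same type" must be False — and it is.

A is a knight, B is a knight, C is a knave, D is a knave, E is a knave, and F is a knave.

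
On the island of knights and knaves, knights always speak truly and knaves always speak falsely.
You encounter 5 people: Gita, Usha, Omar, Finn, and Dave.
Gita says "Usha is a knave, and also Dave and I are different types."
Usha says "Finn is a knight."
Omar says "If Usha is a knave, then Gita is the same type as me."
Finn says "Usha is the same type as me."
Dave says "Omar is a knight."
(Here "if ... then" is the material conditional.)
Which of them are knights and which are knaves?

Gita is a knave, and the claim "Usha is a knave, and also Dave and I are different types" is indeed False.
As a knight, Usha's statement "Finn is a knight" should be true; it is.
As a knight, Omar's statement "if Usha is a knave, then Gita is the same type as me" should be true; it is.
Finn is a knight, and the claim "Usha is the same type as me" is indeed true.
Dave (knight): "Omar is a knight" — true. ✓

Knights: Usha, Omar, Finn, and Dave. Knaves: Gita.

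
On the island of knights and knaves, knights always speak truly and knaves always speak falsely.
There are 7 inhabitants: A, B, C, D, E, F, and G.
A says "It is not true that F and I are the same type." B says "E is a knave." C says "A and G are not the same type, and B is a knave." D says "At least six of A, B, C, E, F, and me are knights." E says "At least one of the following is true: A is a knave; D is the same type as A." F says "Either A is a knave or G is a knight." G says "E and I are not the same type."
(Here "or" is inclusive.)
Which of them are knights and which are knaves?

A is a knight, B is a knight, C is a knave, D is a knave, E is a knave, F is a knave, and G is a knave.

A is a knight; "it is not true that F and I are the same type" is True, as required.
B is a knight; "E is a knave" is True, as required.
C is a knave; "A and G are not the same type, and B is a knave" is False, as required.
Since D is a knave, "at least six of A, B, C, E, F, and me are knights" needs to be False, which holds.
E is a knave, and the claim "at least one of the following is true: A is a knave; D is the same type as A" is indeed False.
F (knave): "either A is a knave or G is a knight" — False. ✓
G is a knave, so "E and I are not the same type" must be False — and it is.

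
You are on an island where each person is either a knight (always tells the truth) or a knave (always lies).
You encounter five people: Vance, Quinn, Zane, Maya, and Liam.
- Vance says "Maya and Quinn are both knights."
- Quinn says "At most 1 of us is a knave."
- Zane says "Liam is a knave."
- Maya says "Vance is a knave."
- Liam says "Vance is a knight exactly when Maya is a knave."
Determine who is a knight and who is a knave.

Since Vance is a knave, "Maya and Quinn are both knights" needs to be false, which holds.
Quinn is a knave, so "at most 1 of us is a knave" must be false — and it is.
Zane (knave): "Liam is a knave" — false. ✓
Maya is a knight, and the claim "Vance is a knave" is indeed true.
As a knight, Liam's statement "Vance is a knight exactly when Maya is a knave" should be true; it is.

Vance is a knave, Quinn is a knave, Zane is a knave, Maya is a knight, and Liam is a knight.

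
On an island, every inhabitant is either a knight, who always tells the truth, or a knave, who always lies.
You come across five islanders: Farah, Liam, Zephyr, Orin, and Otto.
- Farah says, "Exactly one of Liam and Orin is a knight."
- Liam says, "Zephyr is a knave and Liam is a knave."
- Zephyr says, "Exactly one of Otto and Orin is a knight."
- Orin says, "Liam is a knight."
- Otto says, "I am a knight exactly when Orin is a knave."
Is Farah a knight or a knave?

Farah is a knave.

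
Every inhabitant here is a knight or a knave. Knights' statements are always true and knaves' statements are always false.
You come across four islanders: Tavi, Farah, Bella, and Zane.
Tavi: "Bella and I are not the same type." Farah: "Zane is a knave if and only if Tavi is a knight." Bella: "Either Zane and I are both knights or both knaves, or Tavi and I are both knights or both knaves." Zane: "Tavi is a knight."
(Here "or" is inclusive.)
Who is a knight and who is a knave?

Knights: Tavi and Zane. Knaves: Farah and Bella.

As a knight, Tavi's statement "Bella and I are not the same type" should be true; it is.
Farah is a knave; "Zane is a knave if and only if Tavi is a knight" is false, as required.
Since Bella is a knave, "either Zane and I are both knights or both knaves, or Tavi and I are both knights or both knaves" needs to be false, which holds.
As a knight, Zane's statement "Tavi is a knight" should be true; it is.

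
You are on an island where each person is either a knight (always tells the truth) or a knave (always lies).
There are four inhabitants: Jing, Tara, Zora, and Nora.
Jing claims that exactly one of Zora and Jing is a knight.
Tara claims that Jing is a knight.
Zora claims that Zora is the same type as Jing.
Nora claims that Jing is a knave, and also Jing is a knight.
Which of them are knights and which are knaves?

Knights: Jing and Tara. Knaves: Zora and Nora.

Since Jing is a knight, "exactly one of Zora and Jing is a knight" needs to be true, which holds.
Since Tara is a knight, "Jing is a knight" needs to be true, which holds.
Zora is a knave, so "Zora is the same type as Jing" must be false — and it is.
Nora (knave): "Jing is a knave, and also Jing is a knight" — false. ✓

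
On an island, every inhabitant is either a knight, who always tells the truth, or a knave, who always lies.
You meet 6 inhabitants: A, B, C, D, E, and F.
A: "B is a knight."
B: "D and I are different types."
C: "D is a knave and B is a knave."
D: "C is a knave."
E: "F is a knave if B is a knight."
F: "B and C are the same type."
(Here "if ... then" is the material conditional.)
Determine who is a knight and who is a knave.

Since A is a knave, "B is a knight" needs to be False, which holds.
B is a knave; "D and I are different types" is False, as required.
C is a knight, so "D is a knave and B is a knave" must be true — and it is.
As a knave, D's statement "C is a knave" should be False; it is.
As a knight, E's statement "F is a knave if B is a knight" should be true; it is.
Since F is a knave, "B and C are the same type" needs to be False, which holds.

A is a knave, B is a knave, C is a knight, D is a knave, E is a knight, and F is a knave.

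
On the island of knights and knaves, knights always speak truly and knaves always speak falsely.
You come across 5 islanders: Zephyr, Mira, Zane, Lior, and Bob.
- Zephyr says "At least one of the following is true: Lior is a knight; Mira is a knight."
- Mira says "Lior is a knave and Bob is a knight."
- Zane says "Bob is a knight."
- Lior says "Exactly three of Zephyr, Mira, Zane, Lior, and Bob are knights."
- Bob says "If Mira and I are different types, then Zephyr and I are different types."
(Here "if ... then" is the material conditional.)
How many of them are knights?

The unique consistent assignment is Zephyr=knight, Mira=knight, Zane=knight, Lior=knave, Bob=knight.
That has 4 knights.

4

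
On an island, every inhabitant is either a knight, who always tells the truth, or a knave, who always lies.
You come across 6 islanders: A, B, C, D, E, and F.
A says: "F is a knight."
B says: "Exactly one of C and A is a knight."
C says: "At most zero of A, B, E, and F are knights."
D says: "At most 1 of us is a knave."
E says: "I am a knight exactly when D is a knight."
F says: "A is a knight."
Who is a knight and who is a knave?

Knights: A, B, D, E, and F. Knaves: C.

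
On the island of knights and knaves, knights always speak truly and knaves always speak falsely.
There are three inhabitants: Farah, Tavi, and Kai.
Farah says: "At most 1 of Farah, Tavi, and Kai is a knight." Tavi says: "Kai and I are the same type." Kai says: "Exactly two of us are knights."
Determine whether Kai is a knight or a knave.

Kai is a knight.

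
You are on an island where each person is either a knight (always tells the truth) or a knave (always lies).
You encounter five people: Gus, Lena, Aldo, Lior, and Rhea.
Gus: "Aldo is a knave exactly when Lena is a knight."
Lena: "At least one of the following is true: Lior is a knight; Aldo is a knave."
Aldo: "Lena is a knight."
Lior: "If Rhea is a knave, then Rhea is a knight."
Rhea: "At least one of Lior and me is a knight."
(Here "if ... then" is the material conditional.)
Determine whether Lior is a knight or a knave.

Lior is a knight.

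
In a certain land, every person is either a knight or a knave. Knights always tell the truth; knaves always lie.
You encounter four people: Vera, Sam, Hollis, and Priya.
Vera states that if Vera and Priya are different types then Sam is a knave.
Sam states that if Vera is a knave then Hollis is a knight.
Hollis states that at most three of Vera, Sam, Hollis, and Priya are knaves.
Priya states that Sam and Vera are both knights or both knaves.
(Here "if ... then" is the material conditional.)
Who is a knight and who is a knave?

Since Vera is a knight, "if Vera and Priya are different types then Sam is a knave" needs to be True, which holds.
Sam is a knight, so "if Vera is a knave then Hollis is a knight" must be True — and it is.
As a knight, Hollis's statement "at most three of Vera, Sam, Hollis, and Priya are knaves" should be True; it is.
Priya is a knight, and the claim "Sam and Vera are both knights or both knaves" is indeed True.

Vera is a knight, Sam is a knight, Hollis is a knight, and Priya is a knight.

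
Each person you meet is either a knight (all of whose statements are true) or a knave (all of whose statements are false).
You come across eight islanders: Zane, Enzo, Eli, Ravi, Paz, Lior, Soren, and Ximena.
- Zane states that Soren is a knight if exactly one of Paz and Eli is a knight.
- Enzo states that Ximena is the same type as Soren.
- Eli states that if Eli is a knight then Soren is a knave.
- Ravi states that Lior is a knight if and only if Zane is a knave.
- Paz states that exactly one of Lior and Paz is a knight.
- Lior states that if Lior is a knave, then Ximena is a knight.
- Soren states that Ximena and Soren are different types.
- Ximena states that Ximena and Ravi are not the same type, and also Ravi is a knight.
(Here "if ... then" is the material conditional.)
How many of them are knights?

2

The unique consistent assignment is Zane=knave, Enzo=knight, Eli=knight, Ravi=knave, Paz=knave, Lior=knave, Soren=knave, Ximena=knave.
That has 2 knights.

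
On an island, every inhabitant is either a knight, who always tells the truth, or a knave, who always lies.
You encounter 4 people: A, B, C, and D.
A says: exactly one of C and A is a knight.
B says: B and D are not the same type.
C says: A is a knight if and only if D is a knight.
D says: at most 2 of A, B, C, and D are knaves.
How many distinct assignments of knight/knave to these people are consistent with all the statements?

Consistent assignments:
  A=knight, B=knave, C=knave, D=knave

1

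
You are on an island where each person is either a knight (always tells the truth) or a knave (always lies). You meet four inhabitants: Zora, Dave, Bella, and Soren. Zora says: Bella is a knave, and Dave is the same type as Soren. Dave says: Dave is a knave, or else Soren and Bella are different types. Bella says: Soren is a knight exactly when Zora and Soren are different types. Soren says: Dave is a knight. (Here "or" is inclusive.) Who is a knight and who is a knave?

Zora is a knight, and the claim "Bella is a knave, and Dave is the same type as Soren" is indeed true.
Dave is a knight; "Dave is a knave, or else Soren and Bella are different types" is true, as required.
As a knave, Bella's statement "Soren is a knight exactly when Zora and Soren are different types" should be False; it is.
As a knight, Soren's statement "Dave is a knight" should be true; it is.

Zora is a knight, Dave is a knight, Bella is a knave, and Soren is a knight.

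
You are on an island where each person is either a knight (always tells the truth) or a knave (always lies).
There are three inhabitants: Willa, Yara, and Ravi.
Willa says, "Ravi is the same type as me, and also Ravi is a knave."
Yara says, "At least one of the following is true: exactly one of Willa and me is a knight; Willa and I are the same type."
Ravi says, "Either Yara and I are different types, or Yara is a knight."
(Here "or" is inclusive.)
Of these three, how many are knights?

2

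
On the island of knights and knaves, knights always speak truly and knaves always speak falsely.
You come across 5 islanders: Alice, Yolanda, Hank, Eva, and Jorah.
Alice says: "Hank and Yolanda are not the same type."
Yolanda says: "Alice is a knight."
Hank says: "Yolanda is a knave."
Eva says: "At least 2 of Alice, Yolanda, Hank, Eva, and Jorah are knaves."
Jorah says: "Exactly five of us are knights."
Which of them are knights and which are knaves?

Suppose Alice is a knave. Then Alice's statement "Hank and Yolanda are not the same type" would have to be false. Checking the 16 ways to assign the others, none is consistent with every speaker.
(For instance, with Yolanda=knight, Hank=knave, Eva=knight, Jorah=knave, Alice's claim "Hank and Yolanda are not the same type" comes out true where it would need to be false.)
So Alice must be a knight, making "Hank and Yolanda are not the same type" true. Taking Alice=knight, Yolanda=knight, Hank=knave, Eva=knight, Jorah=knave, each remaining statement checks out:
  Yolanda (knight): "Alice is a knight" — true. ✓
  Hank (knave): "Yolanda is a knave" — false. ✓
  Eva (knight): "at least 2 of Alice, Yolanda, Hank, Eva, and Jorah are knaves" — true. ✓
  Jorah (knave): "exactly five of us are knights" — false. ✓
This is the unique consistent assignment.

Alice is a knight, Yolanda is a knight, Hank is a knave, Eva is a knight, and Jorah is a knave.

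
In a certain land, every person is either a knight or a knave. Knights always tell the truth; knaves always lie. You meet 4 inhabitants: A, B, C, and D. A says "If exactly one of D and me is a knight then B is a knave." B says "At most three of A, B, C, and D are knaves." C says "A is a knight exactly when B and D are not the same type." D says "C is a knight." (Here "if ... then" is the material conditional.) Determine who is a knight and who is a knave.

A is a knave, B is a knight, C is a knight, and D is a knight.

A is a knave; "if exactly one of D and me is a knight then B is a knave" is false, as required.
B (knight): "at most three of A, B, C, and D are knaves" — True. ✓
C is a knight; "A is a knight exactly when B and D are not the same type" is True, as required.
D is a knight, so "C is a knight" must be True — and it is.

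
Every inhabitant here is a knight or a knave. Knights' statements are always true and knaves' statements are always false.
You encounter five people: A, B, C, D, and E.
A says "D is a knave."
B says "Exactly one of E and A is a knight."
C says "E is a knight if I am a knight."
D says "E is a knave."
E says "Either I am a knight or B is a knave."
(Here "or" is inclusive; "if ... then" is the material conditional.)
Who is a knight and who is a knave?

A is a knight, B is a knave, C is a knight, D is a knave, and E is a knight.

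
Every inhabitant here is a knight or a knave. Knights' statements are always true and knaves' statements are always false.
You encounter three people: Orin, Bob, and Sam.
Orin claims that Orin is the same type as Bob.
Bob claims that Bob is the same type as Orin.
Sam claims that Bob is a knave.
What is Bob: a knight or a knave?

Bob is a knight.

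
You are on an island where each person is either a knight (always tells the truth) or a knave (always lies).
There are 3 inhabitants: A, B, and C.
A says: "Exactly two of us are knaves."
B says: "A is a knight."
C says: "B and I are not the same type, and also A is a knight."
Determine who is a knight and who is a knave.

As a knave, A's statement "exactly two of us are knaves" should be false; it is.
B is a knave, and the claim "A is a knight" is indeed false.
C (knave): "B and I are not the same type, and also A is a knight" — false. ✓

Knights: none. Knaves: A, B, and C.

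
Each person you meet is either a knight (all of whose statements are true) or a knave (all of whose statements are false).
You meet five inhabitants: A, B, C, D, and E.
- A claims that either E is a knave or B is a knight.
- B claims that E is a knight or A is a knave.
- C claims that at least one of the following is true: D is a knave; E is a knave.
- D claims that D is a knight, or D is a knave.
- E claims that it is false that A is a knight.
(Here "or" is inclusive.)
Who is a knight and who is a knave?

Suppose A is a knave. Then A's statement "either E is a knave or B is a knight" would have to be false. Checking the 16 ways to assign the others, none is consistent with every speaker.
(For instance, with B=knave, C=knight, D=knight, E=knave, A's claim "either E is a knave or B is a knight" comes out true where it would need to be false.)
So A must be a knight, making "either E is a knave or B is a knight" true. Taking A=knight, B=knave, C=knight, D=knight, E=knave, each remaining statement checks out:
  B (knave): "E is a knight or A is a knave" — false. ✓
  C (knight): "at least one of the following is true: D is a knave; E is a knave" — true. ✓
  D (knight): "D is a knight, or D is a knave" — true. ✓
  E (knave): "it is false that A is a knight" — false. ✓
This is the unique consistent assignment.

Knights: A, C, and D. Knaves: B and E.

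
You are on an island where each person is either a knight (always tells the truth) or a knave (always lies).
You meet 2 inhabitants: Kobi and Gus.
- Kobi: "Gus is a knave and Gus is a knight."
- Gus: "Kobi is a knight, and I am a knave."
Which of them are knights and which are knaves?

Kobi (knave): "Gus is a knave and Gus is a knight" — false. ✓
Gus (knave): "Kobi is a knight, and I am a knave" — false. ✓

Kobi is a knave and Gus is a knave.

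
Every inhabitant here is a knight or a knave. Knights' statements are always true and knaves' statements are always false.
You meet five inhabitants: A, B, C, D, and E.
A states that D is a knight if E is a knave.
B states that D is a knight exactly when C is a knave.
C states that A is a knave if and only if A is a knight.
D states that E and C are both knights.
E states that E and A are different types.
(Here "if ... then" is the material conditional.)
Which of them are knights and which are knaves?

Knights: none. Knaves: A, B, C, D, and E.

Suppose A is a knight. Then A's statement "D is a knight if E is a knave" would have to be true. Checking the 16 ways to assign the others, none is consistent with every speaker.
(For instance, with B=knave, C=knave, D=knave, E=knave, A's claim "D is a knight if E is a knave" comes out false where it would need to be true.)
So A must be a knave, making "D is a knight if E is a knave" false. Taking A=knave, B=knave, C=knave, D=knave, E=knave, each remaining statement checks out:
  B (knave): "D is a knight exactly when C is a knave" — false. ✓
  C (knave): "A is a knave if and only if A is a knight" — false. ✓
  D (knave): "E and C are both knights" — false. ✓
  E (knave): "E and A are different types" — false. ✓
This is the unique consistent assignment.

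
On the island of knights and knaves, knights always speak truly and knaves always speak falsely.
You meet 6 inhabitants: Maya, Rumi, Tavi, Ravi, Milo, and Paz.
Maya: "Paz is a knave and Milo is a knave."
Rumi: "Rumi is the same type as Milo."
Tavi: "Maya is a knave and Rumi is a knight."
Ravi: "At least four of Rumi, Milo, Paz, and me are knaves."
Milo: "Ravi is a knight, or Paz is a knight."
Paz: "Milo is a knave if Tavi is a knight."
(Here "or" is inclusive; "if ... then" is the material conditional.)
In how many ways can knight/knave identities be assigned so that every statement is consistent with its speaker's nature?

1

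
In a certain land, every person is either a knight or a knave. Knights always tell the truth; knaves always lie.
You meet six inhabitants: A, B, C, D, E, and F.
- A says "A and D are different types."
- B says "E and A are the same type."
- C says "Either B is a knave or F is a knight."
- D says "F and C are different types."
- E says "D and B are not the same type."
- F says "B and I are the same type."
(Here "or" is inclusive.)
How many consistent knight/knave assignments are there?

2

Consistent assignments:
  A=knight, B=knight, C=knight, D=knave, E=knight, F=knight
  A=knight, B=knight, C=knave, D=knave, E=knight, F=knave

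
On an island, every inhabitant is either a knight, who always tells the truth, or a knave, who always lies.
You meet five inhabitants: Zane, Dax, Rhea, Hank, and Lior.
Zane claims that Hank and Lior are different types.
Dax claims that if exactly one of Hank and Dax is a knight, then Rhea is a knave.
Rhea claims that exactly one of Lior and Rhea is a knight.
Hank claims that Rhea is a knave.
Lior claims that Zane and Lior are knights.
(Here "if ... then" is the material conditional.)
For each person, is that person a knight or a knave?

Zane is a knight, Dax is a knight, Rhea is a knave, Hank is a knight, and Lior is a knave.

Since Zane is a knight, "Hank and Lior are different types" needs to be True, which holds.
Dax is a knight; "if exactly one of Hank and Dax is a knight, then Rhea is a knave" is True, as required.
Rhea is a knave, and the claim "exactly one of Lior and Rhea is a knight" is indeed false.
Hank is a knight, and the claim "Rhea is a knave" is indeed True.
Lior is a knave, and the claim "Zane and Lior are knights" is indeed false.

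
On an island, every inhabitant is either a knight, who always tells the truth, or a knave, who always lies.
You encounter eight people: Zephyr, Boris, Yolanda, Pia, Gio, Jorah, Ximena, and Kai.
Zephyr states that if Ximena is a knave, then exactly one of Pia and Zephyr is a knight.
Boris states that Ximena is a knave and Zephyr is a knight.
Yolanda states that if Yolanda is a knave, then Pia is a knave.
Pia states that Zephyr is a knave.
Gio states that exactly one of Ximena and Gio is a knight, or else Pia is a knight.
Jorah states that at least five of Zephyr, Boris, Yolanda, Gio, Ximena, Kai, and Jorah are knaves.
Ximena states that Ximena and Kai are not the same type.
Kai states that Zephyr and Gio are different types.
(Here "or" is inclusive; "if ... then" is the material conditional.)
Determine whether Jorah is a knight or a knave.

Consistent assignments: {Zephyr=knight, Boris=knight, Yolanda=knight, Pia=knave, Gio=knight, Jorah=knave, Ximena=knave, Kai=knave}
In every consistent assignment, Jorah is a knave.

Jorah is a knave.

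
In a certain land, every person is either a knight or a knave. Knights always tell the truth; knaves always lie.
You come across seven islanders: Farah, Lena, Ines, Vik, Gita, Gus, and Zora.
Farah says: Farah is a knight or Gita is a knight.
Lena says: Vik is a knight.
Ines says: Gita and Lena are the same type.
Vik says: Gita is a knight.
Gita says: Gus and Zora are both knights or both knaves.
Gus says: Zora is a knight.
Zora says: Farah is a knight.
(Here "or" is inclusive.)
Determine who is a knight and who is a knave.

Farah (knight): "Farah is a knight or Gita is a knight" — true. ✓
Lena (knight): "Vik is a knight" — true. ✓
Ines is a knight, so "Gita and Lena are the same type" must be true — and it is.
Vik (knight): "Gita is a knight" — true. ✓
Gita is a knight, so "Gus and Zora are both knights or both knaves" must be true — and it is.
Gus is a knight; "Zora is a knight" is true, as required.
As a knight, Zora's statement "Farah is a knight" should be true; it is.

Farah is a knight, Lena is a knight, Ines is a knight, Vik is a knight, Gita is a knight, Gus is a knight, and Zora is a knight.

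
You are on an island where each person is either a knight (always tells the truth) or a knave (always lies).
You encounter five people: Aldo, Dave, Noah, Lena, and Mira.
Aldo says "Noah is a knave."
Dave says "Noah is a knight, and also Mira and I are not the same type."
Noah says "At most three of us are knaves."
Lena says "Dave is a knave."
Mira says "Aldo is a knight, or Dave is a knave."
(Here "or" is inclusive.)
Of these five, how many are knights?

2

The unique consistent assignment is Aldo=knave, Dave=knight, Noah=knight, Lena=knave, Mira=knave.
That has 2 knights.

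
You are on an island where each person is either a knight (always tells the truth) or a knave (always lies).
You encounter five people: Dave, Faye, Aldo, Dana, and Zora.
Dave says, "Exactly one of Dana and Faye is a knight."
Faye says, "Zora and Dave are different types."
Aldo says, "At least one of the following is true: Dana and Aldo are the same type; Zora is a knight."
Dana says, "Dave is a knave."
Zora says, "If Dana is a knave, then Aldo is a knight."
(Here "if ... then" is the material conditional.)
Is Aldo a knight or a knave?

Consistent assignments: {Dave=knave, Faye=knight, Aldo=knight, Dana=knight, Zora=knight}
In every consistent assignment, Aldo is a knight.

Aldo is a knight.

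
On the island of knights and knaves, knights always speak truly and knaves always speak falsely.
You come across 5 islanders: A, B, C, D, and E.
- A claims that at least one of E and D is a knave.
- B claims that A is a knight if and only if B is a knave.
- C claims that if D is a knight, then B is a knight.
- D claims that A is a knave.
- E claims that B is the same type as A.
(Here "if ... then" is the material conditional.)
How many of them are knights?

The unique consistent assignment is A=knave, B=knave, C=knave, D=knight, E=knight.
That has 2 knights.

2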